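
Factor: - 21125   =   - 5^3 * 13^2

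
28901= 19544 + 9357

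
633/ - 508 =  - 2 +383/508= - 1.25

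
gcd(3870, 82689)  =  129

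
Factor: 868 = 2^2*7^1* 31^1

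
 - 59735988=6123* ( - 9756 )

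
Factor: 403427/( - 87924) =  -  23731/5172 =- 2^ ( - 2)*3^( - 1)*19^1*431^( - 1)*  1249^1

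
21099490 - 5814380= 15285110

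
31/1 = 31 = 31.00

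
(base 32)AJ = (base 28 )C3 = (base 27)CF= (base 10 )339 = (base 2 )101010011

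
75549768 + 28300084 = 103849852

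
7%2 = 1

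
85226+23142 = 108368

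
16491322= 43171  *382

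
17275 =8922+8353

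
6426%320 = 26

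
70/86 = 35/43 = 0.81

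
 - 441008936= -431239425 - 9769511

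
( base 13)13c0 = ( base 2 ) 101100101100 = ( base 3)10220221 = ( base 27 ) 3OP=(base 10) 2860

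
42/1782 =7/297 = 0.02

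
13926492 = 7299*1908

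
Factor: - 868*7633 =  - 2^2*7^1*17^1*31^1*449^1= -  6625444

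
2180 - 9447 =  -7267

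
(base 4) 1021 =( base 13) 58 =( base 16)49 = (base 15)4D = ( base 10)73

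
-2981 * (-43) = 128183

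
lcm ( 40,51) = 2040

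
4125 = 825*5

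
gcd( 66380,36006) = 2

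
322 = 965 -643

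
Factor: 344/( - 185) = - 2^3*5^ ( - 1)*37^( - 1 ) * 43^1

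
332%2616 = 332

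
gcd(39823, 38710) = 7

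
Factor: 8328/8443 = 2^3*3^1*347^1*8443^(-1)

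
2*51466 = 102932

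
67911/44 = 1543+19/44 = 1543.43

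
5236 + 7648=12884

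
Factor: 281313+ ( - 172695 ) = 2^1*3^1*43^1*421^1 = 108618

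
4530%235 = 65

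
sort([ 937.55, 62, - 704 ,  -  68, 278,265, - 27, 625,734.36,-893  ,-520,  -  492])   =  [-893,-704, - 520,-492 ,-68, - 27 , 62,265,278,625,734.36,937.55 ] 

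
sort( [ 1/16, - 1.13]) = [ - 1.13, 1/16 ]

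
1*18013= 18013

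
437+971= 1408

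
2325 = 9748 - 7423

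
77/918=77/918 =0.08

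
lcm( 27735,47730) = 2052390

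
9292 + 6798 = 16090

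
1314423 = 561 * 2343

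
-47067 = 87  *(-541)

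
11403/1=11403 = 11403.00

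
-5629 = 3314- 8943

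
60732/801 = 75 + 73/89 = 75.82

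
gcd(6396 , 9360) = 156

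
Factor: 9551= 9551^1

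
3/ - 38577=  - 1 + 12858/12859 = - 0.00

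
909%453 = 3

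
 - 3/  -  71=3/71 = 0.04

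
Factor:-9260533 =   -  239^1*38747^1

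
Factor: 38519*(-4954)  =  - 2^1*  13^1*2477^1 * 2963^1 = - 190823126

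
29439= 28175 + 1264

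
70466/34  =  35233/17 = 2072.53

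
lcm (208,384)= 4992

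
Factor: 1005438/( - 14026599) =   -  335146/4675533  =  -2^1*3^(  -  1)*7^1*37^1 * 647^1 * 1558511^( - 1) 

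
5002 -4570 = 432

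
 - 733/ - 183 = 733/183 = 4.01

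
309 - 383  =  -74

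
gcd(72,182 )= 2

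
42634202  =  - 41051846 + 83686048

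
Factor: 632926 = 2^1  *7^1*53^1 * 853^1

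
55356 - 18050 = 37306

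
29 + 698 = 727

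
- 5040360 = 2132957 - 7173317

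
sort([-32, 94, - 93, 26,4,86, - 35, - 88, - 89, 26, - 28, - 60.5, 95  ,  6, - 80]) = [ - 93, - 89, - 88, - 80, - 60.5, - 35, - 32, - 28, 4,6,26, 26,  86,94, 95 ]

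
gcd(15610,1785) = 35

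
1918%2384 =1918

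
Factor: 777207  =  3^1 * 59^1*4391^1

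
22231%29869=22231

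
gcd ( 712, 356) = 356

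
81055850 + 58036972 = 139092822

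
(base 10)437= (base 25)HC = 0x1B5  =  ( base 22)jj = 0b110110101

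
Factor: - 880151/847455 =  - 3^( - 1 ) * 5^(-1)*7^(  -  2) * 1153^( - 1)*880151^1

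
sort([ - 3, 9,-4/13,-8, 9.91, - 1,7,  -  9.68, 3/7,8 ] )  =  [ - 9.68, - 8, - 3, - 1, - 4/13,  3/7,7, 8, 9,9.91 ] 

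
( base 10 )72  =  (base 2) 1001000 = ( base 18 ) 40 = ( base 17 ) 44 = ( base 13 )57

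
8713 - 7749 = 964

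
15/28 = 15/28 = 0.54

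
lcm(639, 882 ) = 62622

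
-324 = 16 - 340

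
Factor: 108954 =2^1 *3^2 * 6053^1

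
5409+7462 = 12871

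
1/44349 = 1/44349 = 0.00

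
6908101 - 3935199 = 2972902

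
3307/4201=3307/4201 = 0.79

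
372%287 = 85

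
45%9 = 0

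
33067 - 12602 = 20465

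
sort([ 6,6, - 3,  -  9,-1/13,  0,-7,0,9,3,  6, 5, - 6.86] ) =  [-9, - 7,  -  6.86, - 3, - 1/13,  0,0,3, 5 , 6, 6,  6,9] 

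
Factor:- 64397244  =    -  2^2*  3^1 *5366437^1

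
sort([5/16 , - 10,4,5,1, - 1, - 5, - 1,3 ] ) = [ - 10, - 5,  -  1, - 1,  5/16, 1,3,4, 5 ]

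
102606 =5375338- 5272732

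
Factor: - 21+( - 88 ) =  - 109 = - 109^1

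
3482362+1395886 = 4878248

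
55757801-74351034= - 18593233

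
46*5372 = 247112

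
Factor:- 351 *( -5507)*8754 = 16921105578 = 2^1*3^4*13^1*1459^1* 5507^1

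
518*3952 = 2047136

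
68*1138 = 77384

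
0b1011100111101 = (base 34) 54x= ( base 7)23226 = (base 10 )5949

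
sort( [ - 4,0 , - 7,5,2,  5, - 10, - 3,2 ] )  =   [  -  10, - 7, - 4, - 3,  0,2,2,5,5]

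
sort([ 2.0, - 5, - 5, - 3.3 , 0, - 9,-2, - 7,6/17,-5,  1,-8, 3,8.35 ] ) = [ - 9, - 8,- 7, - 5, - 5,-5, - 3.3, - 2, 0,6/17,1, 2.0,3,8.35]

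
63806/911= 63806/911= 70.04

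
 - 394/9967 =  - 394/9967 = -0.04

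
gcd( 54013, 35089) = 1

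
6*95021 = 570126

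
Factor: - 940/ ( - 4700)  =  5^( - 1)  =  1/5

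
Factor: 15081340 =2^2*5^1*754067^1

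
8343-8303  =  40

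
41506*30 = 1245180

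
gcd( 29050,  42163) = 1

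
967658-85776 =881882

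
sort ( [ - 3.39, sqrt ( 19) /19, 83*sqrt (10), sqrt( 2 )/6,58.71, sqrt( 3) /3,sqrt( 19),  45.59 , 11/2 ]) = [  -  3.39, sqrt( 19) /19,sqrt(2 )/6, sqrt (3) /3, sqrt( 19 ), 11/2,  45.59,58.71, 83*sqrt( 10 ) ] 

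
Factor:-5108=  - 2^2*1277^1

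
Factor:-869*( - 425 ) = 369325 = 5^2*11^1 * 17^1*79^1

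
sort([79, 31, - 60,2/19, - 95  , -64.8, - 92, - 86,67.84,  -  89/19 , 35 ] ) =[ - 95 , - 92, - 86,-64.8,-60, - 89/19, 2/19 , 31, 35,67.84  ,  79]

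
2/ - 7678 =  -1/3839 = - 0.00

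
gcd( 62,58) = 2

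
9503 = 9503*1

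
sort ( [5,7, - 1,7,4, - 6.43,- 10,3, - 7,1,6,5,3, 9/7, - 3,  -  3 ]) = [ - 10,-7, - 6.43,-3 , - 3,-1, 1, 9/7,3, 3, 4, 5,5 , 6,7,7 ]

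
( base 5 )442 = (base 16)7a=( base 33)3N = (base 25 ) 4m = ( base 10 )122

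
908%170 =58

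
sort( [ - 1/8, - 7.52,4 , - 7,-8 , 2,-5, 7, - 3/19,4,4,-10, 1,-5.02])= [ - 10, - 8,-7.52  , - 7,-5.02, -5, - 3/19,-1/8, 1, 2, 4 , 4, 4, 7 ] 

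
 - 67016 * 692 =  - 46375072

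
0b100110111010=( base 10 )2490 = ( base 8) 4672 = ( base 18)7C6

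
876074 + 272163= 1148237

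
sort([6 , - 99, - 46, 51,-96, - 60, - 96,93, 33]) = [-99, - 96,-96, - 60 , - 46, 6, 33  ,  51, 93] 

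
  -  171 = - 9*19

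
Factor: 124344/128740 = 198/205 = 2^1*3^2*  5^( - 1)*11^1*41^(  -  1 )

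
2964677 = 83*35719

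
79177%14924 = 4557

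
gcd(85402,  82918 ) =2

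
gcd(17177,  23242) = 1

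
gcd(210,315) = 105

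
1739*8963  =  15586657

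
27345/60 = 1823/4 = 455.75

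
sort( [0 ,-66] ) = [ - 66,  0 ]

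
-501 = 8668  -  9169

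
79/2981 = 79/2981 = 0.03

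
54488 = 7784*7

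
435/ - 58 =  - 8+1/2 = -  7.50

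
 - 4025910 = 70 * ( - 57513) 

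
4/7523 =4/7523 = 0.00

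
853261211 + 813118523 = 1666379734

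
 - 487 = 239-726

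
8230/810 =823/81 = 10.16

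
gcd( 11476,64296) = 76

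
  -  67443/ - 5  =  13488 + 3/5  =  13488.60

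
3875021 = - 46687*( - 83)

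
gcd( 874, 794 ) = 2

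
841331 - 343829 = 497502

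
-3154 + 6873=3719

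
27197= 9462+17735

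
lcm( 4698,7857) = 455706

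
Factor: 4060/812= 5 = 5^1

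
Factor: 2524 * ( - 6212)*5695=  - 89292406160 = -2^4*5^1 * 17^1*67^1*631^1*1553^1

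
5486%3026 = 2460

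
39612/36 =3301/3 =1100.33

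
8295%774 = 555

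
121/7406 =121/7406 = 0.02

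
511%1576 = 511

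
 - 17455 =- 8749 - 8706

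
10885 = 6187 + 4698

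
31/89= 31/89 = 0.35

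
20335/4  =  5083+3/4  =  5083.75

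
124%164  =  124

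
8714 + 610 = 9324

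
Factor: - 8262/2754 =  - 3 = - 3^1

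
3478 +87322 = 90800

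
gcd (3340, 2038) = 2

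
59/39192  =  59/39192 = 0.00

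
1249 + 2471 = 3720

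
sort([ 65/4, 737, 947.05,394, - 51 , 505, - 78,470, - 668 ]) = [-668, - 78, - 51,  65/4 , 394,470, 505,737, 947.05] 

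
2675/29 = 92 + 7/29 = 92.24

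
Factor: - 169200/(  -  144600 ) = 282/241=2^1 * 3^1 * 47^1*241^( - 1)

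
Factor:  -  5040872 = -2^3*191^1 * 3299^1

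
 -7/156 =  - 1+149/156 = - 0.04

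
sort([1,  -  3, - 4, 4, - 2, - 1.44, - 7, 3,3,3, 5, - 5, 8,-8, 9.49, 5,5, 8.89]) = [-8,- 7, - 5, - 4, - 3,-2, - 1.44,1,3, 3, 3 , 4, 5,  5,5, 8, 8.89,9.49]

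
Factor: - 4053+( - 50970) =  - 3^1*18341^1  =  - 55023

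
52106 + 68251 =120357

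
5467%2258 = 951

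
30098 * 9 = 270882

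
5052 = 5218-166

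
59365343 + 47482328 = 106847671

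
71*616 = 43736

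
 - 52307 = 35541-87848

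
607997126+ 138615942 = 746613068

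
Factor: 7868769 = 3^1*2622923^1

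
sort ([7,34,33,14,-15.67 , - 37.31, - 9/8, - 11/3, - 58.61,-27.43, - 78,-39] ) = [ - 78,-58.61, -39,-37.31,-27.43,-15.67, - 11/3,-9/8,7, 14,  33, 34 ]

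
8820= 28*315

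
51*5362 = 273462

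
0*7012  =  0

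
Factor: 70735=5^1*7^1*43^1*47^1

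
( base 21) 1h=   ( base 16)26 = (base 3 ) 1102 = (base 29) 19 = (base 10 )38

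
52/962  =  2/37  =  0.05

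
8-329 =-321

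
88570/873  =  88570/873 = 101.45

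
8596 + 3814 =12410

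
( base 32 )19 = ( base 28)1D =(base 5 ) 131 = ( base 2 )101001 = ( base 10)41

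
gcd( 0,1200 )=1200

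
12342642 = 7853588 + 4489054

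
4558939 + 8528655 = 13087594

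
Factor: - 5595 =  - 3^1 * 5^1 * 373^1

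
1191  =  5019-3828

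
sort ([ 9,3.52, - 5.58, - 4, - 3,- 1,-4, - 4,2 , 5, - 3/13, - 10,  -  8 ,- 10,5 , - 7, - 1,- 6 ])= [-10, - 10, - 8, - 7,-6 , - 5.58 , - 4, - 4, - 4,- 3,-1, - 1, - 3/13,2, 3.52 , 5 , 5, 9]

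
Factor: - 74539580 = - 2^2*5^1*3726979^1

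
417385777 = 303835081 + 113550696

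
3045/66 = 1015/22 = 46.14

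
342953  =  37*9269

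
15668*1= 15668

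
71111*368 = 26168848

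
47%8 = 7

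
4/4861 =4/4861 = 0.00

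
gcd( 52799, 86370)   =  1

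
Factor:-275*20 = -5500 = - 2^2*5^3*11^1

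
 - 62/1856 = -31/928 = - 0.03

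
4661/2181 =4661/2181 = 2.14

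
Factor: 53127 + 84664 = 137791^1 = 137791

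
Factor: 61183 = 17^1 * 59^1*61^1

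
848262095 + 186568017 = 1034830112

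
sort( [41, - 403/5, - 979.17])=[ - 979.17,-403/5, 41] 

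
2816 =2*1408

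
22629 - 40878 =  - 18249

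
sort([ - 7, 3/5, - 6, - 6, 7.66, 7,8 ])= [ - 7, - 6, - 6, 3/5 , 7, 7.66,8]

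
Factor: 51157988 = 2^2 * 7^1*1827071^1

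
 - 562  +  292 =-270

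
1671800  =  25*66872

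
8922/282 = 1487/47 = 31.64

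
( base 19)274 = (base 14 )455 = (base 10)859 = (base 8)1533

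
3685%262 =17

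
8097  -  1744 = 6353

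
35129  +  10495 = 45624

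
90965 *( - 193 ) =-17556245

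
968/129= 968/129 = 7.50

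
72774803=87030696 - 14255893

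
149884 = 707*212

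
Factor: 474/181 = 2^1*3^1*79^1 *181^( - 1 )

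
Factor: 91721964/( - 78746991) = -30573988/26248997 = -  2^2*37^1*241^( - 1)*337^1  *  613^1*108917^( - 1 ) 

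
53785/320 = 10757/64= 168.08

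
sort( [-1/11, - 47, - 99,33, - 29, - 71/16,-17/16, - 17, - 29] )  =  [ - 99,-47, - 29,-29,  -  17, - 71/16, - 17/16,  -  1/11,33 ] 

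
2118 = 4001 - 1883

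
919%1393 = 919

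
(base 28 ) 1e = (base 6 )110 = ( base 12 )36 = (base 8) 52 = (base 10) 42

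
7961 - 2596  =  5365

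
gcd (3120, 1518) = 6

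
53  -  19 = 34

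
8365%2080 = 45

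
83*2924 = 242692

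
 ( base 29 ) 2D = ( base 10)71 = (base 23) 32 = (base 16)47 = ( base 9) 78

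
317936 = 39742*8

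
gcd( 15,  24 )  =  3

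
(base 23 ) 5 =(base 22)5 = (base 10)5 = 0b101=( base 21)5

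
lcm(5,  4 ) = 20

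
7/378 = 1/54 = 0.02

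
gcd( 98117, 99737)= 1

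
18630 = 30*621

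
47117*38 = 1790446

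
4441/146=30 + 61/146 = 30.42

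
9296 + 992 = 10288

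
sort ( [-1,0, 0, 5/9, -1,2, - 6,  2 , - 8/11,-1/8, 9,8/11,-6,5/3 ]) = [ - 6, - 6,-1,  -  1, - 8/11, - 1/8, 0, 0,  5/9,8/11, 5/3, 2,2, 9 ]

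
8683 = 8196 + 487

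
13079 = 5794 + 7285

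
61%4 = 1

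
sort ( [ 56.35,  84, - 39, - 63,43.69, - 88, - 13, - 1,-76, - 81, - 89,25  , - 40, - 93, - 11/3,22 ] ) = [ -93,  -  89, - 88,-81, - 76, - 63, - 40, - 39, - 13, - 11/3, - 1, 22, 25, 43.69, 56.35, 84]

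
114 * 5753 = 655842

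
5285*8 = 42280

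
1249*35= 43715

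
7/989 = 7/989= 0.01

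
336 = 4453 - 4117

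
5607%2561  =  485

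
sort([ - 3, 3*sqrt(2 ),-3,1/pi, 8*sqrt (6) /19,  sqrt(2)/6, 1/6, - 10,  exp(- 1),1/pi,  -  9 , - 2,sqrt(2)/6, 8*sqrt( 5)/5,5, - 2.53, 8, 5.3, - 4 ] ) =[ - 10, - 9, -4 ,-3, - 3, - 2.53, - 2,1/6,  sqrt(2)/6, sqrt(2)/6,  1/pi, 1/pi,  exp ( - 1), 8*sqrt(  6 )/19, 8*sqrt(5 ) /5, 3*sqrt(2 ),5,  5.3 , 8] 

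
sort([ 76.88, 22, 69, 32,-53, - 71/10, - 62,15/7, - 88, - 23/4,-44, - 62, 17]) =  [ - 88, - 62, - 62,-53, - 44, - 71/10,-23/4, 15/7,  17, 22,32 , 69, 76.88]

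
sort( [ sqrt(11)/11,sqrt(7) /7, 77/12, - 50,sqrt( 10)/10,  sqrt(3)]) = [-50,sqrt (11)/11, sqrt(10 ) /10,  sqrt(7)/7,sqrt ( 3 ),77/12 ] 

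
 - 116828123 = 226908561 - 343736684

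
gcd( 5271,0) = 5271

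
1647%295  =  172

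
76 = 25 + 51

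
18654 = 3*6218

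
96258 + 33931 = 130189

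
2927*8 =23416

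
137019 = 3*45673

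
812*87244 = 70842128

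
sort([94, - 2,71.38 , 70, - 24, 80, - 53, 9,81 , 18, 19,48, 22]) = [ - 53, - 24, - 2 , 9,  18, 19, 22,48,  70,71.38, 80, 81,94 ] 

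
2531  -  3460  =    -  929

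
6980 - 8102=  - 1122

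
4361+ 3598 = 7959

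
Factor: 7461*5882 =2^1 *3^2*17^1*173^1*829^1=43885602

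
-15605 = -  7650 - 7955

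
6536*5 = 32680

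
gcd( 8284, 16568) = 8284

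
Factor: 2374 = 2^1*1187^1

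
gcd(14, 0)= 14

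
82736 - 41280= 41456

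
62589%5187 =345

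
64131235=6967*9205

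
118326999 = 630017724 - 511690725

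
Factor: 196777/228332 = 2^( - 2)*7^1*13^( - 1 )*4391^ ( -1) * 28111^1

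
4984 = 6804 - 1820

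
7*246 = 1722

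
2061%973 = 115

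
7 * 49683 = 347781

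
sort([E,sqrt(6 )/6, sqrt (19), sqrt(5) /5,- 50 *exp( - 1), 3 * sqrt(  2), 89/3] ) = [ - 50 * exp( - 1 )  ,  sqrt( 6 )/6, sqrt( 5)/5,E, 3*sqrt( 2), sqrt(19 ), 89/3]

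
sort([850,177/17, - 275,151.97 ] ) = [ - 275,177/17,151.97,850 ]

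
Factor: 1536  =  2^9*3^1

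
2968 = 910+2058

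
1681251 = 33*50947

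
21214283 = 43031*493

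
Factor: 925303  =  29^1*31907^1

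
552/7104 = 23/296 = 0.08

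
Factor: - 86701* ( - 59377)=5148045277 = 277^1  *  313^1*59377^1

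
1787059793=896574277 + 890485516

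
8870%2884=218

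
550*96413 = 53027150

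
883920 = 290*3048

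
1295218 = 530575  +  764643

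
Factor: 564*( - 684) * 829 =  - 319808304 = -2^4*3^3*19^1*47^1*829^1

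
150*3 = 450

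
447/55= 447/55 = 8.13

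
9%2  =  1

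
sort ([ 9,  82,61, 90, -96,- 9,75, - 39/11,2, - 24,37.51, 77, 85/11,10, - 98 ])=[ - 98, - 96, - 24, - 9, - 39/11, 2,85/11,9,10, 37.51,61,  75, 77,82, 90]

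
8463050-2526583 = 5936467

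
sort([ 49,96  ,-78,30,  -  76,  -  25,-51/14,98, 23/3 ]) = [  -  78, - 76, - 25, -51/14, 23/3,30, 49,96,  98] 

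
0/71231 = 0 = 0.00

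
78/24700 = 3/950 = 0.00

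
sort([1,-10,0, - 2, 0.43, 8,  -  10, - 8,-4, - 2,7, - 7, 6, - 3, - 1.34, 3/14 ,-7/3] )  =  [ - 10, - 10 ,-8, -7, - 4, - 3, - 7/3,-2, - 2,-1.34, 0,3/14 , 0.43, 1,  6,7 , 8] 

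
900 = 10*90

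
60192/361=166 + 14/19 = 166.74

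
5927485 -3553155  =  2374330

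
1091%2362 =1091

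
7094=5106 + 1988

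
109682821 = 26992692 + 82690129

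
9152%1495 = 182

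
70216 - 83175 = - 12959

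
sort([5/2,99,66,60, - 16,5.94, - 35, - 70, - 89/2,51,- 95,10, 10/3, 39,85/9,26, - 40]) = [ - 95, - 70,-89/2,-40 , - 35, - 16,5/2,10/3,5.94,85/9,10,26, 39, 51, 60, 66, 99 ] 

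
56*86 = 4816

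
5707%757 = 408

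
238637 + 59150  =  297787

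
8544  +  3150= 11694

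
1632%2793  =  1632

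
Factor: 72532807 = 449^1*161543^1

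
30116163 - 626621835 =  - 596505672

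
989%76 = 1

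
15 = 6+9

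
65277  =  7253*9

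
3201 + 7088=10289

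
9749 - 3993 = 5756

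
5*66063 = 330315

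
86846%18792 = 11678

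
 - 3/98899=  - 1 + 98896/98899 = -0.00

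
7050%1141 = 204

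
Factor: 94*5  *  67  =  31490 = 2^1*5^1*47^1 * 67^1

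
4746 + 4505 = 9251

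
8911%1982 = 983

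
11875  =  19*625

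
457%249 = 208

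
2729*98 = 267442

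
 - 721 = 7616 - 8337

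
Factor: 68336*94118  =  6431647648 = 2^5 * 4271^1 * 47059^1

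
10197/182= 10197/182= 56.03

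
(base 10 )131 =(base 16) 83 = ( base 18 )75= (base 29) 4F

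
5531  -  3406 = 2125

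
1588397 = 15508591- 13920194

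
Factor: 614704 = 2^4*103^1*373^1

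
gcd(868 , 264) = 4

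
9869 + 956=10825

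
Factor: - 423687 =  - 3^1 * 11^1*37^1*347^1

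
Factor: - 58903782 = - 2^1*3^1*7^2*23^1 * 31^1 * 281^1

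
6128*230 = 1409440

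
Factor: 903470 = 2^1*5^1*167^1*541^1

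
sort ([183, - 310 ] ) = [ - 310,183] 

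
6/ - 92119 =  - 1 + 92113/92119 = - 0.00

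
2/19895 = 2/19895  =  0.00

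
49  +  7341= 7390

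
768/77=768/77=9.97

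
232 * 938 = 217616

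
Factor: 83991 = 3^1*27997^1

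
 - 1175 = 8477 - 9652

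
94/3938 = 47/1969  =  0.02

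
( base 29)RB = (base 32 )OQ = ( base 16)31A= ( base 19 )23f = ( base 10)794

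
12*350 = 4200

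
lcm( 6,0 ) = 0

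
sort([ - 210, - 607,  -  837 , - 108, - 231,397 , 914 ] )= [ - 837,-607, - 231, - 210,-108,397 , 914 ] 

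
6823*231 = 1576113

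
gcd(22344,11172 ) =11172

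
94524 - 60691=33833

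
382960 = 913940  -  530980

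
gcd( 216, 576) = 72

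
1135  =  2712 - 1577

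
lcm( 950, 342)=8550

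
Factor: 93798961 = 367^1*431^1* 593^1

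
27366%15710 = 11656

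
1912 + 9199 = 11111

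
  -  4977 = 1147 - 6124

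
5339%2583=173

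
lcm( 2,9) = 18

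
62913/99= 20971/33 = 635.48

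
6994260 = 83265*84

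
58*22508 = 1305464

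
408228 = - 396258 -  - 804486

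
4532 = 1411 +3121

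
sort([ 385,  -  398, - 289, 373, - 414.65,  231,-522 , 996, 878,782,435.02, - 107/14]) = [ - 522, - 414.65,-398,-289,  -  107/14,231, 373,385, 435.02, 782 , 878, 996]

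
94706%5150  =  2006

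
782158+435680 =1217838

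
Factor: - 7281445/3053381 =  - 5^1*29^( - 1 )*211^( - 1)*499^( - 1)*1456289^1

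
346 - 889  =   - 543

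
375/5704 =375/5704= 0.07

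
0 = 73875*0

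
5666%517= 496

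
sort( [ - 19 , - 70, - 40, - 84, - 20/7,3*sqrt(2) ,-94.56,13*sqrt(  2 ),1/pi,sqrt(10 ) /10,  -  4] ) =[ - 94.56, - 84, - 70, -40, - 19,-4,-20/7,sqrt(10 )/10,1/pi,3*sqrt( 2), 13*sqrt (2)] 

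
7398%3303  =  792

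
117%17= 15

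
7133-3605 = 3528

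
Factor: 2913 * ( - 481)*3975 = - 3^2*5^2* 13^1* 37^1*53^1*971^1 = - 5569583175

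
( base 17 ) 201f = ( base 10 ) 9858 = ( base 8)23202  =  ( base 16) 2682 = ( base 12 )5856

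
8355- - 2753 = 11108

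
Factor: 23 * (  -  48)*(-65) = 71760 = 2^4 * 3^1*5^1* 13^1*23^1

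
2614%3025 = 2614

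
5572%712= 588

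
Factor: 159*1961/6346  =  311799/6346 = 2^( - 1 ) *3^1*19^(- 1) *37^1*53^2 *167^(-1 )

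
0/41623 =0 = 0.00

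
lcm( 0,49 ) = 0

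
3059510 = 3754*815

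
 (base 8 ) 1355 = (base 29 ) po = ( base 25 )14o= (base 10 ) 749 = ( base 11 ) 621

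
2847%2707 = 140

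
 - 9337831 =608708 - 9946539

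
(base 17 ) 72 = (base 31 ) 3S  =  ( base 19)67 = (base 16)79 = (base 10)121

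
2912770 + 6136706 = 9049476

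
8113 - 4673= 3440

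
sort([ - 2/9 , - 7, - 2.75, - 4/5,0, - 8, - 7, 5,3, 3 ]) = [ - 8,-7,-7, - 2.75, - 4/5, - 2/9,0,  3,3,5 ]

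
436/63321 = 436/63321 = 0.01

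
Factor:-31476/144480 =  - 61/280 =-2^(-3 )* 5^( - 1)*7^( - 1)*61^1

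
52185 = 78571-26386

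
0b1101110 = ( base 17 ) 68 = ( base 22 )50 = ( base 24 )4E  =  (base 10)110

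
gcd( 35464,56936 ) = 88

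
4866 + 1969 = 6835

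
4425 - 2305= 2120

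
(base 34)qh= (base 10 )901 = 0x385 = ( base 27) 16A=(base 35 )pq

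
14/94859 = 14/94859=0.00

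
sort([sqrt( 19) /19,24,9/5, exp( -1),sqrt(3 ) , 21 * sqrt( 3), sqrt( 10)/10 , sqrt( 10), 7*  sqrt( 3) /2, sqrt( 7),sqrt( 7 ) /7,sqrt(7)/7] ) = [sqrt( 19)/19,sqrt (10 )/10  ,  exp(-1 ),sqrt(7 ) /7, sqrt (7)/7,sqrt(3) , 9/5, sqrt( 7) , sqrt (10), 7*sqrt ( 3)/2,24,21 * sqrt( 3 )]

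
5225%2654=2571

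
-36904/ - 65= 36904/65 = 567.75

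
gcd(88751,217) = 1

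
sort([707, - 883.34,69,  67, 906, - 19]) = [ - 883.34, - 19 , 67 , 69,  707 , 906]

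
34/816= 1/24 = 0.04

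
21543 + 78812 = 100355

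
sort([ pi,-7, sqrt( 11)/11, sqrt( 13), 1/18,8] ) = [ - 7, 1/18, sqrt( 11 )/11, pi, sqrt( 13), 8]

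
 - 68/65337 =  - 68/65337 = -0.00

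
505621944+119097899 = 624719843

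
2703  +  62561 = 65264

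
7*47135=329945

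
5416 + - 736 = 4680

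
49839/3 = 16613=16613.00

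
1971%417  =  303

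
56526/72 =9421/12 = 785.08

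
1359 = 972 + 387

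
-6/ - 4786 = 3/2393 =0.00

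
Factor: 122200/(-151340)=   -  2^1*5^1*7^( - 1) * 13^1*23^(-1)=   -130/161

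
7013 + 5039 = 12052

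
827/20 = 41 + 7/20 = 41.35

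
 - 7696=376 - 8072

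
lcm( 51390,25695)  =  51390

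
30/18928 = 15/9464 = 0.00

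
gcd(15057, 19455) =3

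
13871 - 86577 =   -  72706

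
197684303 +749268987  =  946953290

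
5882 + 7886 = 13768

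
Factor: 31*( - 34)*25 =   -  2^1*5^2*17^1*31^1 = - 26350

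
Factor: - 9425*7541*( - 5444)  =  386926447700  =  2^2 * 5^2 * 13^1 * 29^1*1361^1*7541^1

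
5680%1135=5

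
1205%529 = 147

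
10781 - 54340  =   - 43559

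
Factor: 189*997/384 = 62811/128 = 2^(-7 )* 3^2 * 7^1*997^1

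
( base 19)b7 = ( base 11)187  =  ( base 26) 88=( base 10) 216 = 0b11011000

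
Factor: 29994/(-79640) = - 14997/39820 = -2^(  -  2)*3^1*5^( - 1 )*11^ ( -1)* 181^( - 1 )*4999^1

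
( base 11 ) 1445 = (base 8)3510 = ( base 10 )1864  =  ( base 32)1Q8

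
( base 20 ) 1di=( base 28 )o6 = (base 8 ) 1246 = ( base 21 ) 1B6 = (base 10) 678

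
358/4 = 179/2  =  89.50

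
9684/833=9684/833 = 11.63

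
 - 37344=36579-73923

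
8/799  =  8/799 =0.01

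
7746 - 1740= 6006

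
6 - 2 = 4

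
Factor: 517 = 11^1*47^1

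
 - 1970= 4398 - 6368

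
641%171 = 128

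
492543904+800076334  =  1292620238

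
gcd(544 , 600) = 8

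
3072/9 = 1024/3 = 341.33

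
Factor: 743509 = 13^1 *57193^1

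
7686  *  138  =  1060668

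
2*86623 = 173246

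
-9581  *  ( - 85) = 814385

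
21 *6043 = 126903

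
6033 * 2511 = 15148863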